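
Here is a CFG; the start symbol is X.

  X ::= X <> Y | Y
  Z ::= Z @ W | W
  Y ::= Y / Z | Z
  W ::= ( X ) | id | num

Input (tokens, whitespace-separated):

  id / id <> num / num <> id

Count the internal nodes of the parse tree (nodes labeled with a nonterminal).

18

[X [X [X [Y [Y [Z [W id]]] / [Z [W id]]]] <> [Y [Y [Z [W num]]] / [Z [W num]]]] <> [Y [Z [W id]]]]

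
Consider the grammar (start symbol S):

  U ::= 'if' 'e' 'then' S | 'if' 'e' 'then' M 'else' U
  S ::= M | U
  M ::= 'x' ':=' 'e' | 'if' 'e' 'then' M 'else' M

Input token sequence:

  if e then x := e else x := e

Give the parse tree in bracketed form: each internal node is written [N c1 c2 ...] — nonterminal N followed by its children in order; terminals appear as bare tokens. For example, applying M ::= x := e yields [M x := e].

S
M
if e then M else M
if e then x := e else M
if e then x := e else x := e

[S [M if e then [M x := e] else [M x := e]]]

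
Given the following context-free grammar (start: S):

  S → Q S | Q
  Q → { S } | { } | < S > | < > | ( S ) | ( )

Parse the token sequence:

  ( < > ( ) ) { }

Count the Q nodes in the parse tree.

4

[S [Q ( [S [Q < >] [S [Q ( )]]] )] [S [Q { }]]]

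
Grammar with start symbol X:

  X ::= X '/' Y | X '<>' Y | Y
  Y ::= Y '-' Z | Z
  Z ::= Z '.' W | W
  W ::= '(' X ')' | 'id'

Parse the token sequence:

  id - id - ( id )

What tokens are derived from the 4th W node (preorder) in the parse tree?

[X [Y [Y [Y [Z [W id]]] - [Z [W id]]] - [Z [W ( [X [Y [Z [W id]]]] )]]]]

id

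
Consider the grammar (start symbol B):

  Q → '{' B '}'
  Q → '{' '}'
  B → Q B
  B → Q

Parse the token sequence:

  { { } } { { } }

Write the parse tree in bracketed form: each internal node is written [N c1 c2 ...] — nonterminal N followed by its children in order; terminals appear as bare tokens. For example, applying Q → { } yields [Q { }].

B
Q B
{ B } B
{ Q } B
{ { } } B
{ { } } Q
{ { } } { B }
{ { } } { Q }
{ { } } { { } }

[B [Q { [B [Q { }]] }] [B [Q { [B [Q { }]] }]]]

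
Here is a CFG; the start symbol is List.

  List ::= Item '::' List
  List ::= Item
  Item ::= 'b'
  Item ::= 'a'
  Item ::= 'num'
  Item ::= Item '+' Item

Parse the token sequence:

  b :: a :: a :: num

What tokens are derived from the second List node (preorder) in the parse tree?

a :: a :: num

[List [Item b] :: [List [Item a] :: [List [Item a] :: [List [Item num]]]]]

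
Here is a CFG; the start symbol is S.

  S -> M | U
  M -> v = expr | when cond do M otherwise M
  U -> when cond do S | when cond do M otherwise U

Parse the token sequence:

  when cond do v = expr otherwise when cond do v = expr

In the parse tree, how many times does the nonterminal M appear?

2

[S [U when cond do [M v = expr] otherwise [U when cond do [S [M v = expr]]]]]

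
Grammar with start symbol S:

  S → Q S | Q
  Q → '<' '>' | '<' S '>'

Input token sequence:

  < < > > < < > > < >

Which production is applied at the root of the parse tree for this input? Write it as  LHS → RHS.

[S [Q < [S [Q < >]] >] [S [Q < [S [Q < >]] >] [S [Q < >]]]]

S → Q S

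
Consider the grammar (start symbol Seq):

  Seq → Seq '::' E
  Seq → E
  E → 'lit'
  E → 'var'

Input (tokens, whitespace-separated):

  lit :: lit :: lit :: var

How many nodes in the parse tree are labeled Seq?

4

[Seq [Seq [Seq [Seq [E lit]] :: [E lit]] :: [E lit]] :: [E var]]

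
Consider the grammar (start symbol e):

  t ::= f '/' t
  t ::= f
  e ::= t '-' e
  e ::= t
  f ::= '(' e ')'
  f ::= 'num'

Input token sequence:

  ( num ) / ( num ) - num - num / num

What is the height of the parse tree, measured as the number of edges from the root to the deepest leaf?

7

[e [t [f ( [e [t [f num]]] )] / [t [f ( [e [t [f num]]] )]]] - [e [t [f num]] - [e [t [f num] / [t [f num]]]]]]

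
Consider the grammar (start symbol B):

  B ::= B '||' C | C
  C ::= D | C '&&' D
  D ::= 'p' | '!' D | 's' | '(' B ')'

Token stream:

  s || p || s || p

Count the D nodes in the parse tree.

4

[B [B [B [B [C [D s]]] || [C [D p]]] || [C [D s]]] || [C [D p]]]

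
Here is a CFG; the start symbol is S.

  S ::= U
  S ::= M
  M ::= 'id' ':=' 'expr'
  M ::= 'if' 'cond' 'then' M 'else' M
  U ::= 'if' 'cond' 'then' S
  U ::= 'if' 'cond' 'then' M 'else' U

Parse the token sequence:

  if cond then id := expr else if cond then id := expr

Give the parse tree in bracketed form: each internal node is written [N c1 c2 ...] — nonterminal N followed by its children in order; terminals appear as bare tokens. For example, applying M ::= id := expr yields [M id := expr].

S
U
if cond then M else U
if cond then id := expr else U
if cond then id := expr else if cond then S
if cond then id := expr else if cond then M
if cond then id := expr else if cond then id := expr

[S [U if cond then [M id := expr] else [U if cond then [S [M id := expr]]]]]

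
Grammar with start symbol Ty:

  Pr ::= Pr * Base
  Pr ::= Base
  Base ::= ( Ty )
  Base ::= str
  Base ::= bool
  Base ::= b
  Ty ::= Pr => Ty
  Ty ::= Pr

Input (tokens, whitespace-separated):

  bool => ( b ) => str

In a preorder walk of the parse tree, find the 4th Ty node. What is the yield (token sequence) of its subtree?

str

[Ty [Pr [Base bool]] => [Ty [Pr [Base ( [Ty [Pr [Base b]]] )]] => [Ty [Pr [Base str]]]]]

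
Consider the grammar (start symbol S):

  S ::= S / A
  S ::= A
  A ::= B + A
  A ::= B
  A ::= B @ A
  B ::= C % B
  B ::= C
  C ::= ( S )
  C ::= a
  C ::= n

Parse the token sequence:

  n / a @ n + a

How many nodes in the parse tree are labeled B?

4

[S [S [A [B [C n]]]] / [A [B [C a]] @ [A [B [C n]] + [A [B [C a]]]]]]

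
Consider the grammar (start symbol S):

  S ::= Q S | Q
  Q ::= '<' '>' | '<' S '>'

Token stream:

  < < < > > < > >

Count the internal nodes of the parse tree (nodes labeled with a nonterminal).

[S [Q < [S [Q < [S [Q < >]] >] [S [Q < >]]] >]]

8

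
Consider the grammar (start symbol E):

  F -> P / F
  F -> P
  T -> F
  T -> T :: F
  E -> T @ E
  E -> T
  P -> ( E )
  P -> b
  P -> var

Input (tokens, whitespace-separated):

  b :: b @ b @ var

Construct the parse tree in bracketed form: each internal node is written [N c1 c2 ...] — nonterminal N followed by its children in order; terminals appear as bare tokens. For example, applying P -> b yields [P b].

E
T @ E
T :: F @ E
F :: F @ E
P :: F @ E
b :: F @ E
b :: P @ E
b :: b @ E
b :: b @ T @ E
b :: b @ F @ E
b :: b @ P @ E
b :: b @ b @ E
b :: b @ b @ T
b :: b @ b @ F
b :: b @ b @ P
b :: b @ b @ var

[E [T [T [F [P b]]] :: [F [P b]]] @ [E [T [F [P b]]] @ [E [T [F [P var]]]]]]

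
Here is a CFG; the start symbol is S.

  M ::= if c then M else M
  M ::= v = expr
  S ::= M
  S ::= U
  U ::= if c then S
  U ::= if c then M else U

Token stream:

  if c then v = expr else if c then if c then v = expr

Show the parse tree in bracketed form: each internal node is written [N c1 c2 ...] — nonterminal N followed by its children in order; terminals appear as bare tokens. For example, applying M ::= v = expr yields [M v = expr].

[S [U if c then [M v = expr] else [U if c then [S [U if c then [S [M v = expr]]]]]]]

S
U
if c then M else U
if c then v = expr else U
if c then v = expr else if c then S
if c then v = expr else if c then U
if c then v = expr else if c then if c then S
if c then v = expr else if c then if c then M
if c then v = expr else if c then if c then v = expr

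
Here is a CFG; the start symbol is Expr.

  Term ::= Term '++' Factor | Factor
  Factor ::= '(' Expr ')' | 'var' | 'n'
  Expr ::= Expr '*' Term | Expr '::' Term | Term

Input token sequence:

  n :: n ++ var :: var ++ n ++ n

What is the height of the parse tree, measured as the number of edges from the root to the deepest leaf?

[Expr [Expr [Expr [Term [Factor n]]] :: [Term [Term [Factor n]] ++ [Factor var]]] :: [Term [Term [Term [Factor var]] ++ [Factor n]] ++ [Factor n]]]

5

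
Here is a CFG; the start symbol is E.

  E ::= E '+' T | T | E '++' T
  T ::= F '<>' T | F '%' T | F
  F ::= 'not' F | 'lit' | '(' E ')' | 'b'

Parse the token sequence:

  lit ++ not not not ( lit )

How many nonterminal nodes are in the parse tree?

[E [E [T [F lit]]] ++ [T [F not [F not [F not [F ( [E [T [F lit]]] )]]]]]]

12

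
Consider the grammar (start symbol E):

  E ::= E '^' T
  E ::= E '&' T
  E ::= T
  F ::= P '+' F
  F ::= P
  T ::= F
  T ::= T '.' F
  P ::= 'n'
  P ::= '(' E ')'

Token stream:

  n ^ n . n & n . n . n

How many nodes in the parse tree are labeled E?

[E [E [E [T [F [P n]]]] ^ [T [T [F [P n]]] . [F [P n]]]] & [T [T [T [F [P n]]] . [F [P n]]] . [F [P n]]]]

3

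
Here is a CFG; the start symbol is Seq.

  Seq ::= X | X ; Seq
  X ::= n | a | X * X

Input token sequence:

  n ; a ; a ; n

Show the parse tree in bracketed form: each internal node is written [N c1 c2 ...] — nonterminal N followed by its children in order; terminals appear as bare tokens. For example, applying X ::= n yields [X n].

[Seq [X n] ; [Seq [X a] ; [Seq [X a] ; [Seq [X n]]]]]

Seq
X ; Seq
n ; Seq
n ; X ; Seq
n ; a ; Seq
n ; a ; X ; Seq
n ; a ; a ; Seq
n ; a ; a ; X
n ; a ; a ; n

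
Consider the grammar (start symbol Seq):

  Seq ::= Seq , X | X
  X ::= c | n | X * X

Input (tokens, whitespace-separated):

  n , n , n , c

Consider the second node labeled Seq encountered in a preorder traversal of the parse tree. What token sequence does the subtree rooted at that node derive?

n , n , n

[Seq [Seq [Seq [Seq [X n]] , [X n]] , [X n]] , [X c]]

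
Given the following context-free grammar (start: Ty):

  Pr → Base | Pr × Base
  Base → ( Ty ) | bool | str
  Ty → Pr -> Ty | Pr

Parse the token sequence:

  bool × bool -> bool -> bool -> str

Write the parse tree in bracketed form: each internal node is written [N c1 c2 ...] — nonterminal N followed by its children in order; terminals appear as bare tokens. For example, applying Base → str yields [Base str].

[Ty [Pr [Pr [Base bool]] × [Base bool]] -> [Ty [Pr [Base bool]] -> [Ty [Pr [Base bool]] -> [Ty [Pr [Base str]]]]]]

Ty
Pr -> Ty
Pr × Base -> Ty
Base × Base -> Ty
bool × Base -> Ty
bool × bool -> Ty
bool × bool -> Pr -> Ty
bool × bool -> Base -> Ty
bool × bool -> bool -> Ty
bool × bool -> bool -> Pr -> Ty
bool × bool -> bool -> Base -> Ty
bool × bool -> bool -> bool -> Ty
bool × bool -> bool -> bool -> Pr
bool × bool -> bool -> bool -> Base
bool × bool -> bool -> bool -> str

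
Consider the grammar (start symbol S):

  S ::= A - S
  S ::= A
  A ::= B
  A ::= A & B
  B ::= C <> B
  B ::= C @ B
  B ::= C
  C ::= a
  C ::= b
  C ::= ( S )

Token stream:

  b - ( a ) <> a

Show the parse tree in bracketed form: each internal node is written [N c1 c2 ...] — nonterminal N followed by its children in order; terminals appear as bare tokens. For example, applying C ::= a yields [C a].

[S [A [B [C b]]] - [S [A [B [C ( [S [A [B [C a]]]] )] <> [B [C a]]]]]]

S
A - S
B - S
C - S
b - S
b - A
b - B
b - C <> B
b - ( S ) <> B
b - ( A ) <> B
b - ( B ) <> B
b - ( C ) <> B
b - ( a ) <> B
b - ( a ) <> C
b - ( a ) <> a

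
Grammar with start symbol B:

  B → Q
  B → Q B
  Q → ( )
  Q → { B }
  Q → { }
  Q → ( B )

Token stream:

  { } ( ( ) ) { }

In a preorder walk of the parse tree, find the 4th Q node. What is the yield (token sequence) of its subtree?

{ }

[B [Q { }] [B [Q ( [B [Q ( )]] )] [B [Q { }]]]]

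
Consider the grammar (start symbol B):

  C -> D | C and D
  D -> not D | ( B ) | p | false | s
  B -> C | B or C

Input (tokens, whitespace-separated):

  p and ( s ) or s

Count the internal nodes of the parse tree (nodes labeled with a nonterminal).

[B [B [C [C [D p]] and [D ( [B [C [D s]]] )]]] or [C [D s]]]

11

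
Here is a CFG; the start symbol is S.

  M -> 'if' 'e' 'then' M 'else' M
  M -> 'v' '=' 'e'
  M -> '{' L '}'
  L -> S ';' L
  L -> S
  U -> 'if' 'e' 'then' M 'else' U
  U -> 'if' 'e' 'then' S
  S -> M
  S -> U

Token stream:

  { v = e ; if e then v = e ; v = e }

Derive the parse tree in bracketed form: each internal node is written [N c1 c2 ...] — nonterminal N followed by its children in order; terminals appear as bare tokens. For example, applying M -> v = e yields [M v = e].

[S [M { [L [S [M v = e]] ; [L [S [U if e then [S [M v = e]]]] ; [L [S [M v = e]]]]] }]]

S
M
{ L }
{ S ; L }
{ M ; L }
{ v = e ; L }
{ v = e ; S ; L }
{ v = e ; U ; L }
{ v = e ; if e then S ; L }
{ v = e ; if e then M ; L }
{ v = e ; if e then v = e ; L }
{ v = e ; if e then v = e ; S }
{ v = e ; if e then v = e ; M }
{ v = e ; if e then v = e ; v = e }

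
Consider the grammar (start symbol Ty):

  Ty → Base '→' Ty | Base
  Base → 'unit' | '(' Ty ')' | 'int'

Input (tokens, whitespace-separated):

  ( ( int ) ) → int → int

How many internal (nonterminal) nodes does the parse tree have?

10

[Ty [Base ( [Ty [Base ( [Ty [Base int]] )]] )] → [Ty [Base int] → [Ty [Base int]]]]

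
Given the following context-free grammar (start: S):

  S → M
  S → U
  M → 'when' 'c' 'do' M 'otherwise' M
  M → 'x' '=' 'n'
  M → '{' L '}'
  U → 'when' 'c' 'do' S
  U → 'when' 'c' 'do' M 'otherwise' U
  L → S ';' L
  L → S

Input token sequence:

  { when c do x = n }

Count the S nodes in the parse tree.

[S [M { [L [S [U when c do [S [M x = n]]]]] }]]

3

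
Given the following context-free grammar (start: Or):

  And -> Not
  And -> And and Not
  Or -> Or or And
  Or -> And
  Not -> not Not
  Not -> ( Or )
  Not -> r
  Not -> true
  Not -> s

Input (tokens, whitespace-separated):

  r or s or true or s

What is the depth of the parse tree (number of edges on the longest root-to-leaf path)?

[Or [Or [Or [Or [And [Not r]]] or [And [Not s]]] or [And [Not true]]] or [And [Not s]]]

6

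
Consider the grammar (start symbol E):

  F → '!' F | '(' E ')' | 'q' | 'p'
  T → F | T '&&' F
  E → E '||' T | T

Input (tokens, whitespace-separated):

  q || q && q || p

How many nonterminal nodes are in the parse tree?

[E [E [E [T [F q]]] || [T [T [F q]] && [F q]]] || [T [F p]]]

11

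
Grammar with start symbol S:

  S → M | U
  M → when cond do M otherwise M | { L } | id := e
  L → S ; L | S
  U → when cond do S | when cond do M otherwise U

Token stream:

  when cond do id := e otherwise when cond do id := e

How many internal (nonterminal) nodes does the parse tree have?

[S [U when cond do [M id := e] otherwise [U when cond do [S [M id := e]]]]]

6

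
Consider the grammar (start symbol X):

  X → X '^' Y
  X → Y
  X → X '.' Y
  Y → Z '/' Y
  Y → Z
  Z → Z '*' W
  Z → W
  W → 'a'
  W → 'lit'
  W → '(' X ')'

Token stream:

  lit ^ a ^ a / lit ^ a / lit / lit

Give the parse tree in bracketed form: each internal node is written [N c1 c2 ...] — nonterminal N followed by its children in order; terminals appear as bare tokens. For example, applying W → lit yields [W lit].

[X [X [X [X [Y [Z [W lit]]]] ^ [Y [Z [W a]]]] ^ [Y [Z [W a]] / [Y [Z [W lit]]]]] ^ [Y [Z [W a]] / [Y [Z [W lit]] / [Y [Z [W lit]]]]]]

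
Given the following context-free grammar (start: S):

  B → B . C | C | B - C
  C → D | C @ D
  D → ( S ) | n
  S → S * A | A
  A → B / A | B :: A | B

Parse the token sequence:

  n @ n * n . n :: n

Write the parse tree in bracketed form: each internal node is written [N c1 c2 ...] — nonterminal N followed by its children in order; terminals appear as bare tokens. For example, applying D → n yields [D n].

[S [S [A [B [C [C [D n]] @ [D n]]]]] * [A [B [B [C [D n]]] . [C [D n]]] :: [A [B [C [D n]]]]]]

S
S * A
A * A
B * A
C * A
C @ D * A
D @ D * A
n @ D * A
n @ n * A
n @ n * B :: A
n @ n * B . C :: A
n @ n * C . C :: A
n @ n * D . C :: A
n @ n * n . C :: A
n @ n * n . D :: A
n @ n * n . n :: A
n @ n * n . n :: B
n @ n * n . n :: C
n @ n * n . n :: D
n @ n * n . n :: n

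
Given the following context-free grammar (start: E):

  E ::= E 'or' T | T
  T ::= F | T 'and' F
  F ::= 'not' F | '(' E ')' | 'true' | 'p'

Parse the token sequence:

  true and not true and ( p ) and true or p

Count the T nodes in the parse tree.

6

[E [E [T [T [T [T [F true]] and [F not [F true]]] and [F ( [E [T [F p]]] )]] and [F true]]] or [T [F p]]]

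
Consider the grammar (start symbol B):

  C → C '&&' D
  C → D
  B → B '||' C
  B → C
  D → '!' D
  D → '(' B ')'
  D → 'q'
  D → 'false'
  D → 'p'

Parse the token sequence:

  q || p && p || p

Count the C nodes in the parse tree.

[B [B [B [C [D q]]] || [C [C [D p]] && [D p]]] || [C [D p]]]

4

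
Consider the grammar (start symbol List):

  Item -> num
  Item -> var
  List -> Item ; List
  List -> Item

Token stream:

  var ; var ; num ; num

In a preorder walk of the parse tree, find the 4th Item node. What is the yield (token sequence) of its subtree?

[List [Item var] ; [List [Item var] ; [List [Item num] ; [List [Item num]]]]]

num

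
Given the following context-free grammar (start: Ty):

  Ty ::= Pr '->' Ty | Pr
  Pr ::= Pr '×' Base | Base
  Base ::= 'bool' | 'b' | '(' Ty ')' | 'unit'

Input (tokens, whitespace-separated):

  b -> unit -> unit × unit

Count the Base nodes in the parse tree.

4

[Ty [Pr [Base b]] -> [Ty [Pr [Base unit]] -> [Ty [Pr [Pr [Base unit]] × [Base unit]]]]]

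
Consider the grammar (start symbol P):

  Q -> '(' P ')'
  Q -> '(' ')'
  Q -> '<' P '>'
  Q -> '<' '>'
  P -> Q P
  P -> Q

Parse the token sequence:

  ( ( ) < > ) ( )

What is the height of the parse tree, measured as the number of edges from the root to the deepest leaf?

5

[P [Q ( [P [Q ( )] [P [Q < >]]] )] [P [Q ( )]]]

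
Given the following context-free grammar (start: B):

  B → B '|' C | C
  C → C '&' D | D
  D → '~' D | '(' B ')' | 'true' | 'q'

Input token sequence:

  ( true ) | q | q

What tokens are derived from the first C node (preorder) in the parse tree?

[B [B [B [C [D ( [B [C [D true]]] )]]] | [C [D q]]] | [C [D q]]]

( true )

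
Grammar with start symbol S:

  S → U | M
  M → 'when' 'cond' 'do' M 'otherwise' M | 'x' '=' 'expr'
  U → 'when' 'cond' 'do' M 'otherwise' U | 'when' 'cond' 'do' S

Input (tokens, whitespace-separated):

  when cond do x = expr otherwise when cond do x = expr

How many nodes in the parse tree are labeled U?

[S [U when cond do [M x = expr] otherwise [U when cond do [S [M x = expr]]]]]

2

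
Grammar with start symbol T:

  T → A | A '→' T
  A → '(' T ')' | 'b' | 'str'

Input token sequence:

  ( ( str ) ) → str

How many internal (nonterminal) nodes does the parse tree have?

8

[T [A ( [T [A ( [T [A str]] )]] )] → [T [A str]]]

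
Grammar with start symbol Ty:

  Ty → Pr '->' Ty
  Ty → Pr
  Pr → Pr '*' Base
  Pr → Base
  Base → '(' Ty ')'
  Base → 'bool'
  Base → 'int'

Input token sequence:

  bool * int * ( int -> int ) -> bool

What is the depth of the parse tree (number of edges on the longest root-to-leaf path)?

[Ty [Pr [Pr [Pr [Base bool]] * [Base int]] * [Base ( [Ty [Pr [Base int]] -> [Ty [Pr [Base int]]]] )]] -> [Ty [Pr [Base bool]]]]

7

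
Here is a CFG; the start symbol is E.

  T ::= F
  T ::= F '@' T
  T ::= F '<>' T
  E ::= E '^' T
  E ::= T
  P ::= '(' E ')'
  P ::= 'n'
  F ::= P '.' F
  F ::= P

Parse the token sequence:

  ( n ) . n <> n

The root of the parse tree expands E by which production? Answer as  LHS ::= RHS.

[E [T [F [P ( [E [T [F [P n]]]] )] . [F [P n]]] <> [T [F [P n]]]]]

E ::= T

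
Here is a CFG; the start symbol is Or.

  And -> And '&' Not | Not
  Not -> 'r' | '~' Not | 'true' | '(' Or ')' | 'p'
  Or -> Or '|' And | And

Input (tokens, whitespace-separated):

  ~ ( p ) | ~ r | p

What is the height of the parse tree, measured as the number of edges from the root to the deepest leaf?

9

[Or [Or [Or [And [Not ~ [Not ( [Or [And [Not p]]] )]]]] | [And [Not ~ [Not r]]]] | [And [Not p]]]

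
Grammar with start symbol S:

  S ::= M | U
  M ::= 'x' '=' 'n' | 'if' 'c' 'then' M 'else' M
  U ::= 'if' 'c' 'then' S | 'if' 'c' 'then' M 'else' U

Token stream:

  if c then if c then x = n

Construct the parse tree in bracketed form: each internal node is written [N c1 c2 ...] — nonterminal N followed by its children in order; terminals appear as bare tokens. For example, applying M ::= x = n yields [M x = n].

S
U
if c then S
if c then U
if c then if c then S
if c then if c then M
if c then if c then x = n

[S [U if c then [S [U if c then [S [M x = n]]]]]]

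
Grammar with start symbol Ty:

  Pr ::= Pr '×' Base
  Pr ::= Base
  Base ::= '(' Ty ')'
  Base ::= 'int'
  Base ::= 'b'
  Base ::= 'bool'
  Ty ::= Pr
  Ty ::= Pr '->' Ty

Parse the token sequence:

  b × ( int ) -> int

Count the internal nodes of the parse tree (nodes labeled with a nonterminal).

11

[Ty [Pr [Pr [Base b]] × [Base ( [Ty [Pr [Base int]]] )]] -> [Ty [Pr [Base int]]]]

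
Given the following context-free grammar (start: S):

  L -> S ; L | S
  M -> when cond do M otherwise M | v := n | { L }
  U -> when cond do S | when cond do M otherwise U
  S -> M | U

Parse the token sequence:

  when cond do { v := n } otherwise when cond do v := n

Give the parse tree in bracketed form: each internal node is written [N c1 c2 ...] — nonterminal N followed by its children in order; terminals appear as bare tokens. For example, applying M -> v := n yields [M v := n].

S
U
when cond do M otherwise U
when cond do { L } otherwise U
when cond do { S } otherwise U
when cond do { M } otherwise U
when cond do { v := n } otherwise U
when cond do { v := n } otherwise when cond do S
when cond do { v := n } otherwise when cond do M
when cond do { v := n } otherwise when cond do v := n

[S [U when cond do [M { [L [S [M v := n]]] }] otherwise [U when cond do [S [M v := n]]]]]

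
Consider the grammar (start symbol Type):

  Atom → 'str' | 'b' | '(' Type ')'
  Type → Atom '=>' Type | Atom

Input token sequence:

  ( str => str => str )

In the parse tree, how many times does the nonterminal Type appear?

4

[Type [Atom ( [Type [Atom str] => [Type [Atom str] => [Type [Atom str]]]] )]]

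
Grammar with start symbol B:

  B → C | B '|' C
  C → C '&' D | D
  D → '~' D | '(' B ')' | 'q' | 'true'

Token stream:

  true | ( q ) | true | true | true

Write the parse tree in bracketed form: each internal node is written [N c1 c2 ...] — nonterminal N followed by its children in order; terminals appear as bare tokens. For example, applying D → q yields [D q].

[B [B [B [B [B [C [D true]]] | [C [D ( [B [C [D q]]] )]]] | [C [D true]]] | [C [D true]]] | [C [D true]]]

B
B | C
B | C | C
B | C | C | C
B | C | C | C | C
C | C | C | C | C
D | C | C | C | C
true | C | C | C | C
true | D | C | C | C
true | ( B ) | C | C | C
true | ( C ) | C | C | C
true | ( D ) | C | C | C
true | ( q ) | C | C | C
true | ( q ) | D | C | C
true | ( q ) | true | C | C
true | ( q ) | true | D | C
true | ( q ) | true | true | C
true | ( q ) | true | true | D
true | ( q ) | true | true | true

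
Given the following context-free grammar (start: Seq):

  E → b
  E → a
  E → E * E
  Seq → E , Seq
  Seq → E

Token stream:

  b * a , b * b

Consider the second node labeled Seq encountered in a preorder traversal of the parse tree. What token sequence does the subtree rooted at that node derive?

[Seq [E [E b] * [E a]] , [Seq [E [E b] * [E b]]]]

b * b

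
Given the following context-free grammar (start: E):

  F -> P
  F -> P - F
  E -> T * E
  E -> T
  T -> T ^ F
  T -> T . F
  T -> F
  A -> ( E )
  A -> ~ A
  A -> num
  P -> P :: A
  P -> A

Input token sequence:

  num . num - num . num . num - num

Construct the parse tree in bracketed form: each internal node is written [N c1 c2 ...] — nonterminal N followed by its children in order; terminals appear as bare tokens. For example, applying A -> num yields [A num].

E
T
T . F
T . F . F
T . F . F . F
F . F . F . F
P . F . F . F
A . F . F . F
num . F . F . F
num . P - F . F . F
num . A - F . F . F
num . num - F . F . F
num . num - P . F . F
num . num - A . F . F
num . num - num . F . F
num . num - num . P . F
num . num - num . A . F
num . num - num . num . F
num . num - num . num . P - F
num . num - num . num . A - F
num . num - num . num . num - F
num . num - num . num . num - P
num . num - num . num . num - A
num . num - num . num . num - num

[E [T [T [T [T [F [P [A num]]]] . [F [P [A num]] - [F [P [A num]]]]] . [F [P [A num]]]] . [F [P [A num]] - [F [P [A num]]]]]]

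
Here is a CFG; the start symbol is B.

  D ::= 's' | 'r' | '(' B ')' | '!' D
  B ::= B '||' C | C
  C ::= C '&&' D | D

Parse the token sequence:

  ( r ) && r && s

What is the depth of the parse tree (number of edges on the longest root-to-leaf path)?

[B [C [C [C [D ( [B [C [D r]]] )]] && [D r]] && [D s]]]

8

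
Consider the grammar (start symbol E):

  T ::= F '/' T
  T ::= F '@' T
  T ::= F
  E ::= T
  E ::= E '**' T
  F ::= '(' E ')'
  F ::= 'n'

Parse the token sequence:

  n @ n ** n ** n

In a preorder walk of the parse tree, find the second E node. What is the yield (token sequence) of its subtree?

n @ n ** n

[E [E [E [T [F n] @ [T [F n]]]] ** [T [F n]]] ** [T [F n]]]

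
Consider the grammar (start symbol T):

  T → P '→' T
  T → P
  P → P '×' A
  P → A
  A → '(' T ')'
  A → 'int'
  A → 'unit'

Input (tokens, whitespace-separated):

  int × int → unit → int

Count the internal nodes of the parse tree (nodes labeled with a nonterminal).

11

[T [P [P [A int]] × [A int]] → [T [P [A unit]] → [T [P [A int]]]]]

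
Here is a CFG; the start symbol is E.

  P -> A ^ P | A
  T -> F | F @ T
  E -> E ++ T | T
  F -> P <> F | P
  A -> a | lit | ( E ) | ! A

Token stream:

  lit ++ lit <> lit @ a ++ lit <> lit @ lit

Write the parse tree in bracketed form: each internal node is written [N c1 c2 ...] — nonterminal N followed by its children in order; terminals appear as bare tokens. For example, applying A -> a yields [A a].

[E [E [E [T [F [P [A lit]]]]] ++ [T [F [P [A lit]] <> [F [P [A lit]]]] @ [T [F [P [A a]]]]]] ++ [T [F [P [A lit]] <> [F [P [A lit]]]] @ [T [F [P [A lit]]]]]]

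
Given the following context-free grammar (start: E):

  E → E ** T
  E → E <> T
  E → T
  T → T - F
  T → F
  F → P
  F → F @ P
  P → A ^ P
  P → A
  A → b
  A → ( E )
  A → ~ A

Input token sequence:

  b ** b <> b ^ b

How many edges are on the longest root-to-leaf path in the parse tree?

[E [E [E [T [F [P [A b]]]]] ** [T [F [P [A b]]]]] <> [T [F [P [A b] ^ [P [A b]]]]]]

7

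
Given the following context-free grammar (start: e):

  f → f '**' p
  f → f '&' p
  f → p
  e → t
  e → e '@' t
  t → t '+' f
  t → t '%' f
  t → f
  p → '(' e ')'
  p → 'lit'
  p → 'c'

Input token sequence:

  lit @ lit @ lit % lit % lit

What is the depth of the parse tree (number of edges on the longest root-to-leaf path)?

6

[e [e [e [t [f [p lit]]]] @ [t [f [p lit]]]] @ [t [t [t [f [p lit]]] % [f [p lit]]] % [f [p lit]]]]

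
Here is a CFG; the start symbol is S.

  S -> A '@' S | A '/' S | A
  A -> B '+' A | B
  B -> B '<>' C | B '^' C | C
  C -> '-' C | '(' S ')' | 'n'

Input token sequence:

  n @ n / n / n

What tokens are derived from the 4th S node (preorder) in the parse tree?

n

[S [A [B [C n]]] @ [S [A [B [C n]]] / [S [A [B [C n]]] / [S [A [B [C n]]]]]]]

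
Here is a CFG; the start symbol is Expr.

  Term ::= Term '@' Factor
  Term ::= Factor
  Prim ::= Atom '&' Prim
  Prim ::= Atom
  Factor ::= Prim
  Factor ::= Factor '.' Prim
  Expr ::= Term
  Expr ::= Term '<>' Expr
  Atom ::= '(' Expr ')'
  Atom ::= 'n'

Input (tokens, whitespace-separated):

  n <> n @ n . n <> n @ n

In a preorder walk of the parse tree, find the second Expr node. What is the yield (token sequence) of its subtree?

n @ n . n <> n @ n

[Expr [Term [Factor [Prim [Atom n]]]] <> [Expr [Term [Term [Factor [Prim [Atom n]]]] @ [Factor [Factor [Prim [Atom n]]] . [Prim [Atom n]]]] <> [Expr [Term [Term [Factor [Prim [Atom n]]]] @ [Factor [Prim [Atom n]]]]]]]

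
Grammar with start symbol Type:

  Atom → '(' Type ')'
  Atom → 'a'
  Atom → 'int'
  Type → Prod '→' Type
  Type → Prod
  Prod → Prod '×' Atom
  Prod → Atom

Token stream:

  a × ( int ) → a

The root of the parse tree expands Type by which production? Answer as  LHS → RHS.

[Type [Prod [Prod [Atom a]] × [Atom ( [Type [Prod [Atom int]]] )]] → [Type [Prod [Atom a]]]]

Type → Prod '→' Type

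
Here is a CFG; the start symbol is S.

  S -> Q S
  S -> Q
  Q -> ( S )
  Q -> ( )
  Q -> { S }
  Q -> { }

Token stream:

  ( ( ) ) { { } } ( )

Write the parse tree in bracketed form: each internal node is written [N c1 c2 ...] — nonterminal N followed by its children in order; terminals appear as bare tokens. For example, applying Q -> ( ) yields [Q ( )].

S
Q S
( S ) S
( Q ) S
( ( ) ) S
( ( ) ) Q S
( ( ) ) { S } S
( ( ) ) { Q } S
( ( ) ) { { } } S
( ( ) ) { { } } Q
( ( ) ) { { } } ( )

[S [Q ( [S [Q ( )]] )] [S [Q { [S [Q { }]] }] [S [Q ( )]]]]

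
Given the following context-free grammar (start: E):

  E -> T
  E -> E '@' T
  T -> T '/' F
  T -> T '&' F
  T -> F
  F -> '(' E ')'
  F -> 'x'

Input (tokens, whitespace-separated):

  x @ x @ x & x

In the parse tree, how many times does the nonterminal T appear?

[E [E [E [T [F x]]] @ [T [F x]]] @ [T [T [F x]] & [F x]]]

4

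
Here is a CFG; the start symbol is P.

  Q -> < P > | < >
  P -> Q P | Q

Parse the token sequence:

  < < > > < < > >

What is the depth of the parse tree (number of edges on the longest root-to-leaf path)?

5

[P [Q < [P [Q < >]] >] [P [Q < [P [Q < >]] >]]]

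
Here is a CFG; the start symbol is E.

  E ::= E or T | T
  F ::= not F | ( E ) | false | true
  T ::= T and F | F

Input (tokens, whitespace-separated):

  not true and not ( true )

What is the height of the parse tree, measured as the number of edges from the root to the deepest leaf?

7

[E [T [T [F not [F true]]] and [F not [F ( [E [T [F true]]] )]]]]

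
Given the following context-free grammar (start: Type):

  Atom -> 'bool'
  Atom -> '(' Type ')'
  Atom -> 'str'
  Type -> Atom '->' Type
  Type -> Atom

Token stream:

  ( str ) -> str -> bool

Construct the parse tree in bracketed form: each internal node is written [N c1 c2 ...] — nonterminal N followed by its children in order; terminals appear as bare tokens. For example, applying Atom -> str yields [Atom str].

[Type [Atom ( [Type [Atom str]] )] -> [Type [Atom str] -> [Type [Atom bool]]]]

Type
Atom -> Type
( Type ) -> Type
( Atom ) -> Type
( str ) -> Type
( str ) -> Atom -> Type
( str ) -> str -> Type
( str ) -> str -> Atom
( str ) -> str -> bool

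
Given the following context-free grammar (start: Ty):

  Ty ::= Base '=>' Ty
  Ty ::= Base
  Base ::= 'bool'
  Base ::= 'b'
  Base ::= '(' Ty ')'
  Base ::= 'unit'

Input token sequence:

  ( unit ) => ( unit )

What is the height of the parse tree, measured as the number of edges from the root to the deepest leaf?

5

[Ty [Base ( [Ty [Base unit]] )] => [Ty [Base ( [Ty [Base unit]] )]]]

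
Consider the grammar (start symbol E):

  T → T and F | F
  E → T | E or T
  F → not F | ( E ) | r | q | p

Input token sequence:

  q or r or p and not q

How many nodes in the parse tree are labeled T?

[E [E [E [T [F q]]] or [T [F r]]] or [T [T [F p]] and [F not [F q]]]]

4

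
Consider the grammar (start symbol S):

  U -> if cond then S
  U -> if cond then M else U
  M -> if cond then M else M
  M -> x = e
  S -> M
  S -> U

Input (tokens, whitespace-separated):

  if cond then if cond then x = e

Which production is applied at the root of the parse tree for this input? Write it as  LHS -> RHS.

S -> U

[S [U if cond then [S [U if cond then [S [M x = e]]]]]]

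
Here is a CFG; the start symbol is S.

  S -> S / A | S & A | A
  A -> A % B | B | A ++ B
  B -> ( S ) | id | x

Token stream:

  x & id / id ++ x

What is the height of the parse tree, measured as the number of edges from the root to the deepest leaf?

[S [S [S [A [B x]]] & [A [B id]]] / [A [A [B id]] ++ [B x]]]

5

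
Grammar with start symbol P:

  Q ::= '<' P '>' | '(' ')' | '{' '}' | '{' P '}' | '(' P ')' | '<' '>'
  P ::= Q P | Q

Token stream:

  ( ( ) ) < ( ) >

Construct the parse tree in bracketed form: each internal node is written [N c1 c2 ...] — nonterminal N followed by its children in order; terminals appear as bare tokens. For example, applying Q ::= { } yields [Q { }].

P
Q P
( P ) P
( Q ) P
( ( ) ) P
( ( ) ) Q
( ( ) ) < P >
( ( ) ) < Q >
( ( ) ) < ( ) >

[P [Q ( [P [Q ( )]] )] [P [Q < [P [Q ( )]] >]]]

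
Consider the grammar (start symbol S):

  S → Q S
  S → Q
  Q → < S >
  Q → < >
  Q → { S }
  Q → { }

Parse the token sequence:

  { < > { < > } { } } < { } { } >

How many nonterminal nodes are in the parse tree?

[S [Q { [S [Q < >] [S [Q { [S [Q < >]] }] [S [Q { }]]]] }] [S [Q < [S [Q { }] [S [Q { }]]] >]]]

16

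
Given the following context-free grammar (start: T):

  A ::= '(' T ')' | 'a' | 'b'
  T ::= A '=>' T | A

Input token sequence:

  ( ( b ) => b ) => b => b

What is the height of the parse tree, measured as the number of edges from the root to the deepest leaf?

6

[T [A ( [T [A ( [T [A b]] )] => [T [A b]]] )] => [T [A b] => [T [A b]]]]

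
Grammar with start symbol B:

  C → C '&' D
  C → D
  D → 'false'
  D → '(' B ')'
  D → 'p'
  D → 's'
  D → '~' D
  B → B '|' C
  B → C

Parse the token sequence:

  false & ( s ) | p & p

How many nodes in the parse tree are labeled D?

5

[B [B [C [C [D false]] & [D ( [B [C [D s]]] )]]] | [C [C [D p]] & [D p]]]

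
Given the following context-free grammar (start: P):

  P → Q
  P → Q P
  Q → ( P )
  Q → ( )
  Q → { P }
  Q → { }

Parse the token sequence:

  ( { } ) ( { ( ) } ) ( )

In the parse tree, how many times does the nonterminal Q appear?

[P [Q ( [P [Q { }]] )] [P [Q ( [P [Q { [P [Q ( )]] }]] )] [P [Q ( )]]]]

6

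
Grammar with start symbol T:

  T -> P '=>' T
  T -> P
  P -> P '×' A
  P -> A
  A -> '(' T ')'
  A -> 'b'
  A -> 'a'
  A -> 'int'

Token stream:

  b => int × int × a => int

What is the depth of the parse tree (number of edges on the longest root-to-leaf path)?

6

[T [P [A b]] => [T [P [P [P [A int]] × [A int]] × [A a]] => [T [P [A int]]]]]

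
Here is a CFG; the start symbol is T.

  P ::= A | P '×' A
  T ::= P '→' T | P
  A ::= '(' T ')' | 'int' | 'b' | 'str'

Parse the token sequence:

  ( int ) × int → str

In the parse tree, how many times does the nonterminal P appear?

4

[T [P [P [A ( [T [P [A int]]] )]] × [A int]] → [T [P [A str]]]]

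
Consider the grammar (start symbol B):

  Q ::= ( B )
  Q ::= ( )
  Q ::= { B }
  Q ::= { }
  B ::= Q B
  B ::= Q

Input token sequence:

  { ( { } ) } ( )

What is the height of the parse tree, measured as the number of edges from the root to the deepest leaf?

[B [Q { [B [Q ( [B [Q { }]] )]] }] [B [Q ( )]]]

6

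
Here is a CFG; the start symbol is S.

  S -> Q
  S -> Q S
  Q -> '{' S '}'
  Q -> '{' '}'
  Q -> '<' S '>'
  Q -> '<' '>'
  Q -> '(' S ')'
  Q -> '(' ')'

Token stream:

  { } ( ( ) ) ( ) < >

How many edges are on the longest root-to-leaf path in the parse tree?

5

[S [Q { }] [S [Q ( [S [Q ( )]] )] [S [Q ( )] [S [Q < >]]]]]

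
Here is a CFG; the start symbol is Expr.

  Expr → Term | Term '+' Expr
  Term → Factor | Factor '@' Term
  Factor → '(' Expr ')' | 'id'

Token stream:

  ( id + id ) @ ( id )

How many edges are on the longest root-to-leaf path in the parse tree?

[Expr [Term [Factor ( [Expr [Term [Factor id]] + [Expr [Term [Factor id]]]] )] @ [Term [Factor ( [Expr [Term [Factor id]]] )]]]]

7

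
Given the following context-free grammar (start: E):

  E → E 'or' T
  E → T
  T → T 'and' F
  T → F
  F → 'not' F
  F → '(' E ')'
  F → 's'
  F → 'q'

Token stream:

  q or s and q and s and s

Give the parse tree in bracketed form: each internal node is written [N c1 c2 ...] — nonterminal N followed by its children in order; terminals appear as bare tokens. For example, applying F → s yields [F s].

[E [E [T [F q]]] or [T [T [T [T [F s]] and [F q]] and [F s]] and [F s]]]

E
E or T
T or T
F or T
q or T
q or T and F
q or T and F and F
q or T and F and F and F
q or F and F and F and F
q or s and F and F and F
q or s and q and F and F
q or s and q and s and F
q or s and q and s and s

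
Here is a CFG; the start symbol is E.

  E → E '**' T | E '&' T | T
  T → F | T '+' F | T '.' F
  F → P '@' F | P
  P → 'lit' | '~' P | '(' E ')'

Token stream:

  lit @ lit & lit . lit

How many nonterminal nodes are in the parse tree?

13

[E [E [T [F [P lit] @ [F [P lit]]]]] & [T [T [F [P lit]]] . [F [P lit]]]]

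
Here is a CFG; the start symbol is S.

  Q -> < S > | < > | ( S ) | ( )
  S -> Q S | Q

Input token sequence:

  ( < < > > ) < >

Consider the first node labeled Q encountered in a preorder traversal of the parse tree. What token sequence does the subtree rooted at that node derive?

[S [Q ( [S [Q < [S [Q < >]] >]] )] [S [Q < >]]]

( < < > > )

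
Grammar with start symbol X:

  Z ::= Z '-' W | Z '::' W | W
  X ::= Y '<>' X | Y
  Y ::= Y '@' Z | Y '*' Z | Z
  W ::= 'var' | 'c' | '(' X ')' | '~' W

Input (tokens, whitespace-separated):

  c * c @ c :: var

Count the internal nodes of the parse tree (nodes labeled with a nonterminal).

[X [Y [Y [Y [Z [W c]]] * [Z [W c]]] @ [Z [Z [W c]] :: [W var]]]]

12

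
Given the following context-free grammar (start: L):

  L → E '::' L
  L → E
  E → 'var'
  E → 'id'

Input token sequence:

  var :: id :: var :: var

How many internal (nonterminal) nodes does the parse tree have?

[L [E var] :: [L [E id] :: [L [E var] :: [L [E var]]]]]

8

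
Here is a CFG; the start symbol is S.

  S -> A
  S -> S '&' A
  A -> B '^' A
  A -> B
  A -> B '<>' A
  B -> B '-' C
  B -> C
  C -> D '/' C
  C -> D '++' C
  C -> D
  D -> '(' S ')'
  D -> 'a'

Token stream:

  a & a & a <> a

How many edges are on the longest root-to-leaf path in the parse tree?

7

[S [S [S [A [B [C [D a]]]]] & [A [B [C [D a]]]]] & [A [B [C [D a]]] <> [A [B [C [D a]]]]]]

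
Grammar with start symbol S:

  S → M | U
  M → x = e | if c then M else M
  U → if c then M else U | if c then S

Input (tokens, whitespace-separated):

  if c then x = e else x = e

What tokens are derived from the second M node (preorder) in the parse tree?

[S [M if c then [M x = e] else [M x = e]]]

x = e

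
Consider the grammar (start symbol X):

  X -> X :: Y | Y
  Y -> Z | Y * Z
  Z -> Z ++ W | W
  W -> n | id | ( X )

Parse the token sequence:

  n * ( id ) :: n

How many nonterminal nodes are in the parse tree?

15

[X [X [Y [Y [Z [W n]]] * [Z [W ( [X [Y [Z [W id]]]] )]]]] :: [Y [Z [W n]]]]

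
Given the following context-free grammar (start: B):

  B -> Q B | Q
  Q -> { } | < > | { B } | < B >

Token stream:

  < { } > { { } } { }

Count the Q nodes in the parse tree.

[B [Q < [B [Q { }]] >] [B [Q { [B [Q { }]] }] [B [Q { }]]]]

5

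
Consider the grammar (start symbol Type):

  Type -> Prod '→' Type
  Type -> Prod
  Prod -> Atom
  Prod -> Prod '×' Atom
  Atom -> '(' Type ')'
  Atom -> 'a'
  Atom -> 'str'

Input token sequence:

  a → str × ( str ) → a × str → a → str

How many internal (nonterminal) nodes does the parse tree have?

22

[Type [Prod [Atom a]] → [Type [Prod [Prod [Atom str]] × [Atom ( [Type [Prod [Atom str]]] )]] → [Type [Prod [Prod [Atom a]] × [Atom str]] → [Type [Prod [Atom a]] → [Type [Prod [Atom str]]]]]]]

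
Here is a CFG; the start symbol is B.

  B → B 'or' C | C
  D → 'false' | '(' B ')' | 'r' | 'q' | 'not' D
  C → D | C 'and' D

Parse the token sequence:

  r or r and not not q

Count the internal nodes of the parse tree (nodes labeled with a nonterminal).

10

[B [B [C [D r]]] or [C [C [D r]] and [D not [D not [D q]]]]]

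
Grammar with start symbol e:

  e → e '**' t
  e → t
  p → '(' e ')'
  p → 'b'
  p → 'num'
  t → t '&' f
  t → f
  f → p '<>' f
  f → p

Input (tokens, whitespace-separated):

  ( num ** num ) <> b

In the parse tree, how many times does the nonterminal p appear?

[e [t [f [p ( [e [e [t [f [p num]]]] ** [t [f [p num]]]] )] <> [f [p b]]]]]

4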